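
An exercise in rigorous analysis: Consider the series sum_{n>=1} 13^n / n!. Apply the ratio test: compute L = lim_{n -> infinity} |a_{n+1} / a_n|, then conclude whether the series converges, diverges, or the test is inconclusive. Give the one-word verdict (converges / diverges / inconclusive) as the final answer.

Let a_n denote the general term. Form the ratio a_{n+1}/a_n and simplify:
a_{n+1}/a_n = 13/(n + 1)
Take the limit as n -> infinity: L = 0.
Since L = 0 < 1, the ratio test implies the series converges.

converges


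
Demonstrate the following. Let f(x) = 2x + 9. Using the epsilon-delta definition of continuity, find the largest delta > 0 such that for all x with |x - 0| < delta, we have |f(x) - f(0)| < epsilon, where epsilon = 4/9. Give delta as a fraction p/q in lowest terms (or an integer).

We compute f(0) = 2*(0) + 9 = 9.
|f(x) - f(0)| = |2x + 9 - (9)| = |2(x - 0)| = 2|x - 0|.
We need 2|x - 0| < 4/9, i.e. |x - 0| < 4/9 / 2 = 2/9.
So any delta <= 2/9 works. Conversely, if delta > 2/9, then x = 0 + 2/9 satisfies |x - 0| = 2/9 < delta but |f(x) - f(0)| = 2 * 2/9 = 4/9, which is not < 4/9; so no larger delta works.
Hence the largest such delta is 2/9.

2/9


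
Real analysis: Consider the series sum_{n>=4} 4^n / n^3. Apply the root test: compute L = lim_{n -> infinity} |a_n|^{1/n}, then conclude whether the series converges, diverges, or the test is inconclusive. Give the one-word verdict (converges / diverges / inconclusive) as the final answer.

Let a_n denote the general term. Form |a_n|^(1/n) and simplify:
|a_n|^(1/n) = 4/n^(3/n)
Take the limit as n -> infinity: L = 4.
Since L = 4 > 1, the root test implies divergence.

diverges


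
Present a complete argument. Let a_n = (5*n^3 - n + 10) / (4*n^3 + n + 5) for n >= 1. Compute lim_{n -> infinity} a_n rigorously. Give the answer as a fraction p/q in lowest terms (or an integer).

Divide numerator and denominator by n^3, the highest power:
numerator / n^3 = 5 - 1/n^2 + 10/n^3
denominator / n^3 = 4 + n^(-2) + 5/n^3
As n -> infinity, all terms of the form c/n^k (k >= 1) tend to 0.
So numerator / n^3 -> 5 and denominator / n^3 -> 4.
Therefore lim a_n = 5/4.

5/4


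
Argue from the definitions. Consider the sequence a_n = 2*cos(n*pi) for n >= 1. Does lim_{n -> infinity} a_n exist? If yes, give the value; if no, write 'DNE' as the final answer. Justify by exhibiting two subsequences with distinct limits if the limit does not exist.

Examine the behaviour of a_n along subsequences.
cos(n*pi) = (-1)^n, so a_n = 2*(-1)^n. a_{2k} = 2 -> 2. a_{2k+1} = -2 -> -2.
Since these two subsequential limits are 2 and -2, distinct, the full sequence cannot converge (a convergent sequence has all subsequences tending to the same limit). So lim a_n does not exist.

DNE


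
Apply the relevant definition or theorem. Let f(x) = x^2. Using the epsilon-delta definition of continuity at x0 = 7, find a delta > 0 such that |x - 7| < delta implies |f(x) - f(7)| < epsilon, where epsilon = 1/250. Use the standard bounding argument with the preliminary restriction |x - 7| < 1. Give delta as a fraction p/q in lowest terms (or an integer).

Factor: |x^2 - (7)^2| = |x - 7| * |x + 7|.
Impose |x - 7| < 1 first. Then |x + 7| = |(x - 7) + 2*(7)| <= |x - 7| + 2*|7| < 1 + 14 = 15.
So |x^2 - (7)^2| < delta * 15.
We need delta * 15 <= 1/250, i.e. delta <= 1/250/15 = 1/3750.
Since 1/3750 < 1, this is tighter than 1; take delta = 1/3750.
So delta = 1/3750 works.

1/3750


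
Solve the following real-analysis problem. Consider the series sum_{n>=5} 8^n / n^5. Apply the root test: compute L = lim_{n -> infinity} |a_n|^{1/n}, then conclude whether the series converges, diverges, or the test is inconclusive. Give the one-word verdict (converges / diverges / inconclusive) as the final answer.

Let a_n denote the general term. Form |a_n|^(1/n) and simplify:
|a_n|^(1/n) = 8/n^(5/n)
Take the limit as n -> infinity: L = 8.
Since L = 8 > 1, the root test implies divergence.

diverges


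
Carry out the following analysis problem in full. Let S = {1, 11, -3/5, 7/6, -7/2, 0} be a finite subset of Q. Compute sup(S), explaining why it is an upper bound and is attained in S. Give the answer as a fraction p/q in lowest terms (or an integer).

S is finite, so sup(S) = max(S).
Sorted decreasing:
11, 7/6, 1, 0, -3/5, -7/2
The extremum is 11.
For every x in S, x <= 11. And 11 is in S, so it is attained.
Therefore sup(S) = 11.

11


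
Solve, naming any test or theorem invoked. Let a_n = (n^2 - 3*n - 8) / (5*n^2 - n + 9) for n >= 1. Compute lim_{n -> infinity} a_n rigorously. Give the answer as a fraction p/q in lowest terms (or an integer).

Divide numerator and denominator by n^2, the highest power:
numerator / n^2 = 1 - 3/n - 8/n^2
denominator / n^2 = 5 - 1/n + 9/n^2
As n -> infinity, all terms of the form c/n^k (k >= 1) tend to 0.
So numerator / n^2 -> 1 and denominator / n^2 -> 5.
Therefore lim a_n = 1/5.

1/5


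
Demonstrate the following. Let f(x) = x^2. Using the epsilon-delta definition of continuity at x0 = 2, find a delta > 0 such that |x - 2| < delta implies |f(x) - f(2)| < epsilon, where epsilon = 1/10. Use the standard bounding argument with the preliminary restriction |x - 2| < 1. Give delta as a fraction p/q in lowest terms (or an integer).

Factor: |x^2 - (2)^2| = |x - 2| * |x + 2|.
Impose |x - 2| < 1 first. Then |x + 2| = |(x - 2) + 2*(2)| <= |x - 2| + 2*|2| < 1 + 4 = 5.
So |x^2 - (2)^2| < delta * 5.
We need delta * 5 <= 1/10, i.e. delta <= 1/10/5 = 1/50.
Since 1/50 < 1, this is tighter than 1; take delta = 1/50.
So delta = 1/50 works.

1/50


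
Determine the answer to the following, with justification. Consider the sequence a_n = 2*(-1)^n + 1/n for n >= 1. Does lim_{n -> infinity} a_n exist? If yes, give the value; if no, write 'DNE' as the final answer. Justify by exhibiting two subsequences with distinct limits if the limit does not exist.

Examine the behaviour of a_n along subsequences.
a_{2k} = 2 + 1/(2k) -> 2. a_{2k+1} = -2 + 1/(2k+1) -> -2.
Since these two subsequential limits are 2 and -2, distinct, the full sequence cannot converge (a convergent sequence has all subsequences tending to the same limit). So lim a_n does not exist.

DNE


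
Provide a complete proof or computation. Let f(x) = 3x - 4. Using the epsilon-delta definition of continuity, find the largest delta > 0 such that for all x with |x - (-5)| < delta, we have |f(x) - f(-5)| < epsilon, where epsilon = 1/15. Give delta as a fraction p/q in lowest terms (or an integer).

We compute f(-5) = 3*(-5) - 4 = -19.
|f(x) - f(-5)| = |3x - 4 - (-19)| = |3(x - (-5))| = 3|x - (-5)|.
We need 3|x - (-5)| < 1/15, i.e. |x - (-5)| < 1/15 / 3 = 1/45.
So any delta <= 1/45 works. Conversely, if delta > 1/45, then x = -5 + 1/45 satisfies |x - (-5)| = 1/45 < delta but |f(x) - f(-5)| = 3 * 1/45 = 1/15, which is not < 1/15; so no larger delta works.
Hence the largest such delta is 1/45.

1/45


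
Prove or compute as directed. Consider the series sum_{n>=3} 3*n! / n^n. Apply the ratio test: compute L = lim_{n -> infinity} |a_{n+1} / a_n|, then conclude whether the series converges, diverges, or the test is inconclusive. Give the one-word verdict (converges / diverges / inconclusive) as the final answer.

Let a_n denote the general term. Form the ratio a_{n+1}/a_n and simplify:
a_{n+1}/a_n = (n/(n + 1))^n
Take the limit as n -> infinity: L = exp(-1).
Since L = exp(-1) < 1, the ratio test implies the series converges.

converges


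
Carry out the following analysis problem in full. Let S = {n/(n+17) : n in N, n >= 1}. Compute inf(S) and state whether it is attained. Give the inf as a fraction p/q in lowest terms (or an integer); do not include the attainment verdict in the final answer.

Analysis:
- Values: 1/18, 2/19, 3/20, 4/21, ... strictly increasing.
- Minimum is 1/18 (n=1); inf = 1/18 (attained).
- n/(n+17) = 1 - 17/(n+17) -> 1 from below as n -> infinity, and never equals 1.
- So sup = 1 (not attained).
Conclusion: inf(S) = 1/18, attained in S.

1/18


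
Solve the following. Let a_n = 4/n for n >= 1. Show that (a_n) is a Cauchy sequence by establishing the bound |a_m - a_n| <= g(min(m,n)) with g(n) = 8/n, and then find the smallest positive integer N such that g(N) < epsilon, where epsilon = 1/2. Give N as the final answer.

For any m, n >= 1, by the triangle inequality:
|a_m - a_n| = |4/m - 4/n| <= 4*1/m + 4*1/n <= 8/min(m,n).
So g(n) = 8/n bounds the Cauchy difference. Since g(n) -> 0, (a_n) is Cauchy.
Now solve g(N) < 1/2: 8/N < 1/2 <=> N > 8 / (1/2) = 16.
The smallest integer strictly greater than 16 is N = 17.
Check: g(17) = 8/17 = 8/17 < 1/2; g(16) = 1/2 >= 1/2. So N = 17.

17


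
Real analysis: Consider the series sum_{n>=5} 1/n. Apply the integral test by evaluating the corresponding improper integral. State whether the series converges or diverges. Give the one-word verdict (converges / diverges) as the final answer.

Let f(x) = 1/x. Then f is positive, continuous, and decreasing on [5, infinity), so the integral test applies.
Compute the improper integral int_{5}^infinity f(x) dx:
  antiderivative F(x) = log(x).
  As x -> infinity, log(x) -> infinity.
  So int = infinity - log(5) = infinity. By the integral test, the series diverges.

diverges


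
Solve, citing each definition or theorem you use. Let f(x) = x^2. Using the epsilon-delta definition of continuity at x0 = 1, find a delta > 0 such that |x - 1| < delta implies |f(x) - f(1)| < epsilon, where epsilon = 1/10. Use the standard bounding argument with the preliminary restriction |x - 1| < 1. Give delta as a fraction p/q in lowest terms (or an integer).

Factor: |x^2 - (1)^2| = |x - 1| * |x + 1|.
Impose |x - 1| < 1 first. Then |x + 1| = |(x - 1) + 2*(1)| <= |x - 1| + 2*|1| < 1 + 2 = 3.
So |x^2 - (1)^2| < delta * 3.
We need delta * 3 <= 1/10, i.e. delta <= 1/10/3 = 1/30.
Since 1/30 < 1, this is tighter than 1; take delta = 1/30.
So delta = 1/30 works.

1/30


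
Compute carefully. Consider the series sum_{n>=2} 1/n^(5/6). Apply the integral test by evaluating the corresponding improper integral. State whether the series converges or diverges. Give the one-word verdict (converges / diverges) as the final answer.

Let f(x) = x^(-5/6). Then f is positive, continuous, and decreasing on [2, infinity), so the integral test applies.
Compute the improper integral int_{2}^infinity f(x) dx:
  antiderivative F(x) = 6*x^(1/6).
  As x -> infinity, F(x) -> infinity (since p = 5/6 < 1).
  So the integral diverges. By the integral test, the series diverges.

diverges


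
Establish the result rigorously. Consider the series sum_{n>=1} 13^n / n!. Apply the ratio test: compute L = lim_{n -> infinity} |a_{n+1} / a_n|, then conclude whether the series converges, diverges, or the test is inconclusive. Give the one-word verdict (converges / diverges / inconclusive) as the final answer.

Let a_n denote the general term. Form the ratio a_{n+1}/a_n and simplify:
a_{n+1}/a_n = 13/(n + 1)
Take the limit as n -> infinity: L = 0.
Since L = 0 < 1, the ratio test implies the series converges.

converges


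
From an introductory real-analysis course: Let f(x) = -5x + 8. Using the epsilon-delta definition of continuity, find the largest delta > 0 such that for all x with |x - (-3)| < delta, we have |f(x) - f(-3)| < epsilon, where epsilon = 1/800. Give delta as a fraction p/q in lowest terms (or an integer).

We compute f(-3) = -5*(-3) + 8 = 23.
|f(x) - f(-3)| = |-5x + 8 - (23)| = |-5(x - (-3))| = 5|x - (-3)|.
We need 5|x - (-3)| < 1/800, i.e. |x - (-3)| < 1/800 / 5 = 1/4000.
So any delta <= 1/4000 works. Conversely, if delta > 1/4000, then x = -3 + 1/4000 satisfies |x - (-3)| = 1/4000 < delta but |f(x) - f(-3)| = 5 * 1/4000 = 1/800, which is not < 1/800; so no larger delta works.
Hence the largest such delta is 1/4000.

1/4000


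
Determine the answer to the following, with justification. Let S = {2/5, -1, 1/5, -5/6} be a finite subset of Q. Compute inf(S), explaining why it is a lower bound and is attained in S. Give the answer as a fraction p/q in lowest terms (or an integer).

S is finite, so inf(S) = min(S).
Sorted increasing:
-1, -5/6, 1/5, 2/5
The extremum is -1.
For every x in S, x >= -1. And -1 is in S, so it is attained.
Therefore inf(S) = -1.

-1


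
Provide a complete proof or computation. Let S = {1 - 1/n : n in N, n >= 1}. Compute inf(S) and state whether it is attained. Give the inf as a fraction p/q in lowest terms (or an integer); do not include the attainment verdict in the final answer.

Analysis:
- Values: 0, 1/2, 2/3, 3/4, ... strictly increasing.
- Minimum is 0 (n=1); inf = 0 (attained).
- 1 - 1/n -> 1 from below; sup = 1, not attained.
Conclusion: inf(S) = 0, attained in S.

0


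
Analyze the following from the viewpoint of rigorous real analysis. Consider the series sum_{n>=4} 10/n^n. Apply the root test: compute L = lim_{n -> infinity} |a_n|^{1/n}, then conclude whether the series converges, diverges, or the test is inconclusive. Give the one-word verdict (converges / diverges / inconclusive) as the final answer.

Let a_n denote the general term. Form |a_n|^(1/n) and simplify:
|a_n|^(1/n) = 10^(1/n)/n
Take the limit as n -> infinity: L = 0.
Since L = 0 < 1, the root test implies convergence.

converges


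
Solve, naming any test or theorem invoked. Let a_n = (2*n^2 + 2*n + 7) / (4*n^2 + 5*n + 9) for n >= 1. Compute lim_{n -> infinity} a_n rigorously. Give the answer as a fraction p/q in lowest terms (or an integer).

Divide numerator and denominator by n^2, the highest power:
numerator / n^2 = 2 + 2/n + 7/n^2
denominator / n^2 = 4 + 5/n + 9/n^2
As n -> infinity, all terms of the form c/n^k (k >= 1) tend to 0.
So numerator / n^2 -> 2 and denominator / n^2 -> 4.
Therefore lim a_n = 1/2.

1/2


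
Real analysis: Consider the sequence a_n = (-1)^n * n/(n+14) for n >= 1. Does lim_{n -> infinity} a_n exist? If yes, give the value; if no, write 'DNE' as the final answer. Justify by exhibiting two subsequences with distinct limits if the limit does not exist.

Examine the behaviour of a_n along subsequences.
a_{2k} = 2k/(2k+14) -> 1. a_{2k+1} = -(2k+1)/(2k+15) -> -1.
Since these two subsequential limits are 1 and -1, distinct, the full sequence cannot converge (a convergent sequence has all subsequences tending to the same limit). So lim a_n does not exist.

DNE


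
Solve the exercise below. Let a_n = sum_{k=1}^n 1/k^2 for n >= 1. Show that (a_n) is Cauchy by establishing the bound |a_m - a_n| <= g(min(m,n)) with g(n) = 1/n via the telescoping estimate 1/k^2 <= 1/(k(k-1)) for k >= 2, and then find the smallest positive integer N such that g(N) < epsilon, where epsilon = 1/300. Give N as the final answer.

For m > n >= 1: |a_m - a_n| = sum_{k=n+1}^m 1/k^2.
Use 1/k^2 <= 1/(k(k-1)) = 1/(k-1) - 1/k for k >= 2:
sum_{k=n+1}^m 1/k^2 <= sum_{k=n+1}^m (1/(k-1) - 1/k) = 1/n - 1/m <= 1/n.
By symmetry the same bound holds with n,m swapped, so |a_m - a_n| <= 1/min(m,n) = g(min(m,n)). Since g(n) -> 0, (a_n) is Cauchy.
Now solve g(N) < 1/300: 1/N < 1/300 <=> N > 1/(1/300) = 300.
The smallest integer strictly greater than 300 is N = 301.
Check: g(301) = 1/301 < 1/300; g(300) = 1/300 >= 1/300. So N = 301.

301


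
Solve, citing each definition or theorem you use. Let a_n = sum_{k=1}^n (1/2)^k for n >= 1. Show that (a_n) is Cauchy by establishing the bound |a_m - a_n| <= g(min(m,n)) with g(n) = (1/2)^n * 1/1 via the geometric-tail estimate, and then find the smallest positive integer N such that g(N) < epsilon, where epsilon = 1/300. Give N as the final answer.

For m > n >= 1: |a_m - a_n| = sum_{k=n+1}^m (1/2)^k < sum_{k=n+1}^infinity (1/2)^k = (1/2)^(n+1) / (1 - 1/2) = (1/2)^n * (1/2) * (2/1) = (1/2)^n * 1/1.
So g(n) = (1/2)^n / 1. Since g(n) -> 0, (a_n) is Cauchy.
Now solve g(N) < 1/300: (1/2)^N / 1 < 1/300 <=> 2^N > 1 / (1 * 1/300) = 300.
Check powers of 2: 2^8 = 256 <= 300, 2^9 = 512 > 300.
So the smallest such N is 9. Check: g(9) = 1/(1 * 512) = 1/512 < 1/300.

9


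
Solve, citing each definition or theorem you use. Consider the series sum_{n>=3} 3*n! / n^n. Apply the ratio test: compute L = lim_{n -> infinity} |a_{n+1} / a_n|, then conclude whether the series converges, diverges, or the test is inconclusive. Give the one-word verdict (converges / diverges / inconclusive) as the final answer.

Let a_n denote the general term. Form the ratio a_{n+1}/a_n and simplify:
a_{n+1}/a_n = (n/(n + 1))^n
Take the limit as n -> infinity: L = exp(-1).
Since L = exp(-1) < 1, the ratio test implies the series converges.

converges


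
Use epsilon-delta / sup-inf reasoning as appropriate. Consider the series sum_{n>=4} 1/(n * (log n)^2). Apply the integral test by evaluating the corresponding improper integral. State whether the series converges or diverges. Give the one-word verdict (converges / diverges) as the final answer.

Let f(x) = 1/(x*log(x)^2). Then f is positive, continuous, and decreasing on [4, infinity), so the integral test applies.
Compute the improper integral int_{4}^infinity f(x) dx:
  antiderivative F(x) = -1/log(x).
  F(x) -> 0 as x -> infinity.  int = 0 - F(4) = 1/log(4) < infinity. By the integral test, the series converges.

converges


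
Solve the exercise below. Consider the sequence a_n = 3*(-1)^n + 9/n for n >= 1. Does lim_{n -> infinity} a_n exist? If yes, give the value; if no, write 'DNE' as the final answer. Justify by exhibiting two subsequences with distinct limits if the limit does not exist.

Examine the behaviour of a_n along subsequences.
a_{2k} = 3 + 9/(2k) -> 3. a_{2k+1} = -3 + 9/(2k+1) -> -3.
Since these two subsequential limits are 3 and -3, distinct, the full sequence cannot converge (a convergent sequence has all subsequences tending to the same limit). So lim a_n does not exist.

DNE


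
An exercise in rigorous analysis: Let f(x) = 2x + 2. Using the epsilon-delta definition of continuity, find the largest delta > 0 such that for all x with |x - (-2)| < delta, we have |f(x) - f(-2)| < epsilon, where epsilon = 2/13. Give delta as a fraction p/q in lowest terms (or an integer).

We compute f(-2) = 2*(-2) + 2 = -2.
|f(x) - f(-2)| = |2x + 2 - (-2)| = |2(x - (-2))| = 2|x - (-2)|.
We need 2|x - (-2)| < 2/13, i.e. |x - (-2)| < 2/13 / 2 = 1/13.
So any delta <= 1/13 works. Conversely, if delta > 1/13, then x = -2 + 1/13 satisfies |x - (-2)| = 1/13 < delta but |f(x) - f(-2)| = 2 * 1/13 = 2/13, which is not < 2/13; so no larger delta works.
Hence the largest such delta is 1/13.

1/13


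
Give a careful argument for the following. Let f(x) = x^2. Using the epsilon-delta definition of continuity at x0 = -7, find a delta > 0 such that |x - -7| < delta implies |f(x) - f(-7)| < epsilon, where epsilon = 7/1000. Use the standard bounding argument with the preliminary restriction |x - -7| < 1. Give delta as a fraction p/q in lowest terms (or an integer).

Factor: |x^2 - (-7)^2| = |x - -7| * |x + -7|.
Impose |x - -7| < 1 first. Then |x + -7| = |(x - -7) + 2*(-7)| <= |x - -7| + 2*|-7| < 1 + 14 = 15.
So |x^2 - (-7)^2| < delta * 15.
We need delta * 15 <= 7/1000, i.e. delta <= 7/1000/15 = 7/15000.
Since 7/15000 < 1, this is tighter than 1; take delta = 7/15000.
So delta = 7/15000 works.

7/15000


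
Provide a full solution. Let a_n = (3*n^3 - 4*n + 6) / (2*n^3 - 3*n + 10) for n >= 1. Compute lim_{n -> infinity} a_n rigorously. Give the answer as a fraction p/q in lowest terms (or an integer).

Divide numerator and denominator by n^3, the highest power:
numerator / n^3 = 3 - 4/n^2 + 6/n^3
denominator / n^3 = 2 - 3/n^2 + 10/n^3
As n -> infinity, all terms of the form c/n^k (k >= 1) tend to 0.
So numerator / n^3 -> 3 and denominator / n^3 -> 2.
Therefore lim a_n = 3/2.

3/2


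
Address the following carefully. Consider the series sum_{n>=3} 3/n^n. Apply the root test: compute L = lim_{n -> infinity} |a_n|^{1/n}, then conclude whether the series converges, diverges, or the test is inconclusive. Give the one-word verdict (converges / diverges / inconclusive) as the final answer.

Let a_n denote the general term. Form |a_n|^(1/n) and simplify:
|a_n|^(1/n) = 3^(1/n)/n
Take the limit as n -> infinity: L = 0.
Since L = 0 < 1, the root test implies convergence.

converges


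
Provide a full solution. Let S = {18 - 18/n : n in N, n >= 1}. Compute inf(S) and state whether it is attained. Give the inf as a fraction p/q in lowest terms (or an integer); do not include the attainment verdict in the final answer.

Analysis:
- Values: 0, 9, 12, 27/2, ... strictly increasing.
- Minimum is 0 (n=1); inf = 0 (attained).
- 18 - 18/n -> 18 from below; sup = 18, not attained.
Conclusion: inf(S) = 0, attained in S.

0


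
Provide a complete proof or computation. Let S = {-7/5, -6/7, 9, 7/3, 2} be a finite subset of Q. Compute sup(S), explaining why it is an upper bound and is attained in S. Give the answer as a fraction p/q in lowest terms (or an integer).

S is finite, so sup(S) = max(S).
Sorted decreasing:
9, 7/3, 2, -6/7, -7/5
The extremum is 9.
For every x in S, x <= 9. And 9 is in S, so it is attained.
Therefore sup(S) = 9.

9


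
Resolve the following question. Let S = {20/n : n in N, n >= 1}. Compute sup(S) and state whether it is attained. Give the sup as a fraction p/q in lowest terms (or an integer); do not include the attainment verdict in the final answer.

Analysis:
- Values: 20, 10, 20/3, 5, ... strictly decreasing.
- The maximum is 20 (n=1); sup = 20 (attained).
- The set is bounded below by 0; 20/n -> 0 so 0 is the greatest lower bound.
- 0 is not in the set, so inf = 0 is not attained.
Conclusion: sup(S) = 20, attained in S.

20


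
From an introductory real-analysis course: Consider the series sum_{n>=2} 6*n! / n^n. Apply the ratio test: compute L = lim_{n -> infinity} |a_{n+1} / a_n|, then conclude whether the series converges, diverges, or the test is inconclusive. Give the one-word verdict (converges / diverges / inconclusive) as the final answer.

Let a_n denote the general term. Form the ratio a_{n+1}/a_n and simplify:
a_{n+1}/a_n = (n/(n + 1))^n
Take the limit as n -> infinity: L = exp(-1).
Since L = exp(-1) < 1, the ratio test implies the series converges.

converges


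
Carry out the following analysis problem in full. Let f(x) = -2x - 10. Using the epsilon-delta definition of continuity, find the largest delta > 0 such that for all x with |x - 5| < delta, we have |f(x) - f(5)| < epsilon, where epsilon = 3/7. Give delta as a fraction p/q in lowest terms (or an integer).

We compute f(5) = -2*(5) - 10 = -20.
|f(x) - f(5)| = |-2x - 10 - (-20)| = |-2(x - 5)| = 2|x - 5|.
We need 2|x - 5| < 3/7, i.e. |x - 5| < 3/7 / 2 = 3/14.
So any delta <= 3/14 works. Conversely, if delta > 3/14, then x = 5 + 3/14 satisfies |x - 5| = 3/14 < delta but |f(x) - f(5)| = 2 * 3/14 = 3/7, which is not < 3/7; so no larger delta works.
Hence the largest such delta is 3/14.

3/14


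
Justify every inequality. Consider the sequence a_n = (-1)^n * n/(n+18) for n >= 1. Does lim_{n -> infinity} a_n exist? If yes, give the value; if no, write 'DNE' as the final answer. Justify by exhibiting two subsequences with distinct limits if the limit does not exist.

Examine the behaviour of a_n along subsequences.
a_{2k} = 2k/(2k+18) -> 1. a_{2k+1} = -(2k+1)/(2k+19) -> -1.
Since these two subsequential limits are 1 and -1, distinct, the full sequence cannot converge (a convergent sequence has all subsequences tending to the same limit). So lim a_n does not exist.

DNE


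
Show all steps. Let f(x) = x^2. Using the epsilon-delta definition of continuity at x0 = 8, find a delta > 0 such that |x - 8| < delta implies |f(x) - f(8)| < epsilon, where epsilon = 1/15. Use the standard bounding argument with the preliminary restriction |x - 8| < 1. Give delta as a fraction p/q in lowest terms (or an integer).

Factor: |x^2 - (8)^2| = |x - 8| * |x + 8|.
Impose |x - 8| < 1 first. Then |x + 8| = |(x - 8) + 2*(8)| <= |x - 8| + 2*|8| < 1 + 16 = 17.
So |x^2 - (8)^2| < delta * 17.
We need delta * 17 <= 1/15, i.e. delta <= 1/15/17 = 1/255.
Since 1/255 < 1, this is tighter than 1; take delta = 1/255.
So delta = 1/255 works.

1/255


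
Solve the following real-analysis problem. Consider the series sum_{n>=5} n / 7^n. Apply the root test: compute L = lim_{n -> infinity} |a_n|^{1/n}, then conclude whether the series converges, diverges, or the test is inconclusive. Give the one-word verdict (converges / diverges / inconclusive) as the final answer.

Let a_n denote the general term. Form |a_n|^(1/n) and simplify:
|a_n|^(1/n) = n^(1/n)/7
Take the limit as n -> infinity: L = 1/7.
Since L = 1/7 < 1, the root test implies convergence.

converges


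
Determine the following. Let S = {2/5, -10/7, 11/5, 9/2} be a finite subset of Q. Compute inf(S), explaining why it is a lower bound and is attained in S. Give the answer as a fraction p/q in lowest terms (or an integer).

S is finite, so inf(S) = min(S).
Sorted increasing:
-10/7, 2/5, 11/5, 9/2
The extremum is -10/7.
For every x in S, x >= -10/7. And -10/7 is in S, so it is attained.
Therefore inf(S) = -10/7.

-10/7


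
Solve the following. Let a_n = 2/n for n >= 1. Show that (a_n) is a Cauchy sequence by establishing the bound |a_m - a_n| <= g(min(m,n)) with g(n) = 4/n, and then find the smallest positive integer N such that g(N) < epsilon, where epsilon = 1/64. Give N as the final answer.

For any m, n >= 1, by the triangle inequality:
|a_m - a_n| = |2/m - 2/n| <= 2*1/m + 2*1/n <= 4/min(m,n).
So g(n) = 4/n bounds the Cauchy difference. Since g(n) -> 0, (a_n) is Cauchy.
Now solve g(N) < 1/64: 4/N < 1/64 <=> N > 4 / (1/64) = 256.
The smallest integer strictly greater than 256 is N = 257.
Check: g(257) = 4/257 = 4/257 < 1/64; g(256) = 1/64 >= 1/64. So N = 257.

257


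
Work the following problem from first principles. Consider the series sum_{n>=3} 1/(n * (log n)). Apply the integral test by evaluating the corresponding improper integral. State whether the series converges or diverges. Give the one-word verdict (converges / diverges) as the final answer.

Let f(x) = 1/(x*log(x)). Then f is positive, continuous, and decreasing on [3, infinity), so the integral test applies.
Compute the improper integral int_{3}^infinity f(x) dx:
  antiderivative F(x) = log(log(x)).
  F(x) = log(log(x)) -> infinity as x -> infinity. The integral diverges, so by the integral test, the series diverges.

diverges


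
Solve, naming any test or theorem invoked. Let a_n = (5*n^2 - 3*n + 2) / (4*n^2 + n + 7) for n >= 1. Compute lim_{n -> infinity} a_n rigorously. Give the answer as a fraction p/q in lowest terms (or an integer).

Divide numerator and denominator by n^2, the highest power:
numerator / n^2 = 5 - 3/n + 2/n^2
denominator / n^2 = 4 + 1/n + 7/n^2
As n -> infinity, all terms of the form c/n^k (k >= 1) tend to 0.
So numerator / n^2 -> 5 and denominator / n^2 -> 4.
Therefore lim a_n = 5/4.

5/4


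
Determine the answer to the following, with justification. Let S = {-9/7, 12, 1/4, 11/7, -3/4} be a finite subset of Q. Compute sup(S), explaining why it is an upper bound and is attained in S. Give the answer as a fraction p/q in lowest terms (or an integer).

S is finite, so sup(S) = max(S).
Sorted decreasing:
12, 11/7, 1/4, -3/4, -9/7
The extremum is 12.
For every x in S, x <= 12. And 12 is in S, so it is attained.
Therefore sup(S) = 12.

12


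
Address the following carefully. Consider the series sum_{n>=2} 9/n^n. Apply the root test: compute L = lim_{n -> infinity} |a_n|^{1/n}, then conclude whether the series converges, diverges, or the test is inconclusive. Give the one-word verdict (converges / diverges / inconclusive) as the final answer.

Let a_n denote the general term. Form |a_n|^(1/n) and simplify:
|a_n|^(1/n) = 3^(2/n)/n
Take the limit as n -> infinity: L = 0.
Since L = 0 < 1, the root test implies convergence.

converges


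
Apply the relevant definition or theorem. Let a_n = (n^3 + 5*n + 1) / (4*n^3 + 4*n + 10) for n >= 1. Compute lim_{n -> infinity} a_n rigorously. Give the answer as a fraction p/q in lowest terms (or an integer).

Divide numerator and denominator by n^3, the highest power:
numerator / n^3 = 1 + 5/n^2 + n^(-3)
denominator / n^3 = 4 + 4/n^2 + 10/n^3
As n -> infinity, all terms of the form c/n^k (k >= 1) tend to 0.
So numerator / n^3 -> 1 and denominator / n^3 -> 4.
Therefore lim a_n = 1/4.

1/4


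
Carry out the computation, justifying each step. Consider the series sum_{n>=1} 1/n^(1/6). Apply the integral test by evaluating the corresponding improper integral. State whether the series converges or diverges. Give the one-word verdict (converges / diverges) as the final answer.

Let f(x) = x^(-1/6). Then f is positive, continuous, and decreasing on [1, infinity), so the integral test applies.
Compute the improper integral int_{1}^infinity f(x) dx:
  antiderivative F(x) = 6*x^(5/6)/5.
  As x -> infinity, F(x) -> infinity (since p = 1/6 < 1).
  So the integral diverges. By the integral test, the series diverges.

diverges


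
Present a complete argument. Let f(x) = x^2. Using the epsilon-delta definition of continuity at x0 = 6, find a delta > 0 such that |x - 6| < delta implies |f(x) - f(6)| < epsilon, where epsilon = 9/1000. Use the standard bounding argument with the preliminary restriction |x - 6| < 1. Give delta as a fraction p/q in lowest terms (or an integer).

Factor: |x^2 - (6)^2| = |x - 6| * |x + 6|.
Impose |x - 6| < 1 first. Then |x + 6| = |(x - 6) + 2*(6)| <= |x - 6| + 2*|6| < 1 + 12 = 13.
So |x^2 - (6)^2| < delta * 13.
We need delta * 13 <= 9/1000, i.e. delta <= 9/1000/13 = 9/13000.
Since 9/13000 < 1, this is tighter than 1; take delta = 9/13000.
So delta = 9/13000 works.

9/13000


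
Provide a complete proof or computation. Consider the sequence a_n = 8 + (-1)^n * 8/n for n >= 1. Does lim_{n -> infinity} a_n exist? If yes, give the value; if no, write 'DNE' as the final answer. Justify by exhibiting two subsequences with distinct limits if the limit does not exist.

Examine the behaviour of a_n along subsequences.
Even-n subsequence a_{2k} = 8 + 8/(2k) -> 8. Odd-n subsequence a_{2k+1} = 8 - 8/(2k+1) -> 8. Both tend to 8, which suggests the limit is 8; verify directly.
|a_n - 8| = |(-1)^n * 8/n| = 8/n for every n >= 1.
Given epsilon > 0, choose a positive integer N > 8/epsilon. Then for all n >= N, |a_n - 8| = 8/n <= 8/N < epsilon.
So by the definition of the limit, lim a_n exists and equals 8.

8


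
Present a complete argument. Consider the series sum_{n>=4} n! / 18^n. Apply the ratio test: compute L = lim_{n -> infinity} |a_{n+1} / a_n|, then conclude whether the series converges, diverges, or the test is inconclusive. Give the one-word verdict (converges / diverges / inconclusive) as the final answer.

Let a_n denote the general term. Form the ratio a_{n+1}/a_n and simplify:
a_{n+1}/a_n = n/18 + 1/18
Take the limit as n -> infinity: L = infinity.
Since L = infinity > 1 (or L = infinity), the ratio test implies the series diverges.

diverges


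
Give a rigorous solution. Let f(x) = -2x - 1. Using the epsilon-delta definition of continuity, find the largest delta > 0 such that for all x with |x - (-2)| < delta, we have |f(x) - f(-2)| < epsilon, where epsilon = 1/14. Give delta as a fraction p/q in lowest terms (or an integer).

We compute f(-2) = -2*(-2) - 1 = 3.
|f(x) - f(-2)| = |-2x - 1 - (3)| = |-2(x - (-2))| = 2|x - (-2)|.
We need 2|x - (-2)| < 1/14, i.e. |x - (-2)| < 1/14 / 2 = 1/28.
So any delta <= 1/28 works. Conversely, if delta > 1/28, then x = -2 + 1/28 satisfies |x - (-2)| = 1/28 < delta but |f(x) - f(-2)| = 2 * 1/28 = 1/14, which is not < 1/14; so no larger delta works.
Hence the largest such delta is 1/28.

1/28


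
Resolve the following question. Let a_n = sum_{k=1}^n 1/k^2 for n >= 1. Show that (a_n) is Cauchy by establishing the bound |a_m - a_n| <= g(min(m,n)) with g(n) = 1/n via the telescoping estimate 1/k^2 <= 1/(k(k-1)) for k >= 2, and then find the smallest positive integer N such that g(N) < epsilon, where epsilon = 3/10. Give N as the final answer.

For m > n >= 1: |a_m - a_n| = sum_{k=n+1}^m 1/k^2.
Use 1/k^2 <= 1/(k(k-1)) = 1/(k-1) - 1/k for k >= 2:
sum_{k=n+1}^m 1/k^2 <= sum_{k=n+1}^m (1/(k-1) - 1/k) = 1/n - 1/m <= 1/n.
By symmetry the same bound holds with n,m swapped, so |a_m - a_n| <= 1/min(m,n) = g(min(m,n)). Since g(n) -> 0, (a_n) is Cauchy.
Now solve g(N) < 3/10: 1/N < 3/10 <=> N > 1/(3/10) = 10/3.
The smallest integer strictly greater than 10/3 is N = 4.
Check: g(4) = 1/4 < 3/10; g(3) = 1/3 >= 3/10. So N = 4.

4


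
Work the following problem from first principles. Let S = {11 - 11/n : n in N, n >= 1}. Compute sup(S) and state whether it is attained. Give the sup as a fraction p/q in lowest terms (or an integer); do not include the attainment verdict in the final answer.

Analysis:
- Values: 0, 11/2, 22/3, 33/4, ... strictly increasing.
- Minimum is 0 (n=1); inf = 0 (attained).
- 11 - 11/n -> 11 from below; sup = 11, not attained.
Conclusion: sup(S) = 11, not attained in S.

11


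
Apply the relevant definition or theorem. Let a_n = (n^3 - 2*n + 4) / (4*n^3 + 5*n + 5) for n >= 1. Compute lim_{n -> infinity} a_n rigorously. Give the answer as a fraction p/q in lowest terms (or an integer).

Divide numerator and denominator by n^3, the highest power:
numerator / n^3 = 1 - 2/n^2 + 4/n^3
denominator / n^3 = 4 + 5/n^2 + 5/n^3
As n -> infinity, all terms of the form c/n^k (k >= 1) tend to 0.
So numerator / n^3 -> 1 and denominator / n^3 -> 4.
Therefore lim a_n = 1/4.

1/4


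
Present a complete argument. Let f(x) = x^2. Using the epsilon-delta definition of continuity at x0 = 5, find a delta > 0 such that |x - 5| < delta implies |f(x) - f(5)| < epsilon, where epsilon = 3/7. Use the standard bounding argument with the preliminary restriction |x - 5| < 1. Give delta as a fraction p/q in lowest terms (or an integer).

Factor: |x^2 - (5)^2| = |x - 5| * |x + 5|.
Impose |x - 5| < 1 first. Then |x + 5| = |(x - 5) + 2*(5)| <= |x - 5| + 2*|5| < 1 + 10 = 11.
So |x^2 - (5)^2| < delta * 11.
We need delta * 11 <= 3/7, i.e. delta <= 3/7/11 = 3/77.
Since 3/77 < 1, this is tighter than 1; take delta = 3/77.
So delta = 3/77 works.

3/77


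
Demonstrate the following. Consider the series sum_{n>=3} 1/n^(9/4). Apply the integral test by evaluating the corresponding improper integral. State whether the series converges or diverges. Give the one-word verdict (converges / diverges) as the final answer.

Let f(x) = x^(-9/4). Then f is positive, continuous, and decreasing on [3, infinity), so the integral test applies.
Compute the improper integral int_{3}^infinity f(x) dx:
  antiderivative F(x) = -4/(5*x^(5/4)).
  As x -> infinity, F(x) -> 0 (since p = 9/4 > 1).
  So int = F(infinity) - F(3) = 0 - (-4*3^(3/4)/45) = 4*3^(3/4)/45.
  Finite, so by the integral test, the series converges.

converges


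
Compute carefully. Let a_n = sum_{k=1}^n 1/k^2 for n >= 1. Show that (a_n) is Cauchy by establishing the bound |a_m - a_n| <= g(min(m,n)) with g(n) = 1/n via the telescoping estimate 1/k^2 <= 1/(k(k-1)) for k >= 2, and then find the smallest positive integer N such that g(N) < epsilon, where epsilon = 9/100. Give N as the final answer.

For m > n >= 1: |a_m - a_n| = sum_{k=n+1}^m 1/k^2.
Use 1/k^2 <= 1/(k(k-1)) = 1/(k-1) - 1/k for k >= 2:
sum_{k=n+1}^m 1/k^2 <= sum_{k=n+1}^m (1/(k-1) - 1/k) = 1/n - 1/m <= 1/n.
By symmetry the same bound holds with n,m swapped, so |a_m - a_n| <= 1/min(m,n) = g(min(m,n)). Since g(n) -> 0, (a_n) is Cauchy.
Now solve g(N) < 9/100: 1/N < 9/100 <=> N > 1/(9/100) = 100/9.
The smallest integer strictly greater than 100/9 is N = 12.
Check: g(12) = 1/12 < 9/100; g(11) = 1/11 >= 9/100. So N = 12.

12


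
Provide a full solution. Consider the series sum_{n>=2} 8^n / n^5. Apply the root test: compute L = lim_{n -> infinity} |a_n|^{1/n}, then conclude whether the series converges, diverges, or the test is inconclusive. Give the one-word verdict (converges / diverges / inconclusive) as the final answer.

Let a_n denote the general term. Form |a_n|^(1/n) and simplify:
|a_n|^(1/n) = 8/n^(5/n)
Take the limit as n -> infinity: L = 8.
Since L = 8 > 1, the root test implies divergence.

diverges


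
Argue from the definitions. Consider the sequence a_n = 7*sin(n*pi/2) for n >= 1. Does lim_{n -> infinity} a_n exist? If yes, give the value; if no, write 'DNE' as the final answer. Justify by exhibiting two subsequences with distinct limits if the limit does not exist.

Examine the behaviour of a_n along subsequences.
a_{4k+1} = 7*sin(pi/2 + 2k*pi) = 7 -> 7. a_{4k+3} = 7*sin(3pi/2 + 2k*pi) = -7 -> -7.
Since these two subsequential limits are 7 and -7, distinct, the full sequence cannot converge (a convergent sequence has all subsequences tending to the same limit). So lim a_n does not exist.

DNE


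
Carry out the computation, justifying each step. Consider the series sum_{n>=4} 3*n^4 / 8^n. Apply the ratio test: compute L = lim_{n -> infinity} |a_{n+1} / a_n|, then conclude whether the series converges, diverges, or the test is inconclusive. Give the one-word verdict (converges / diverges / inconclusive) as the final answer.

Let a_n denote the general term. Form the ratio a_{n+1}/a_n and simplify:
a_{n+1}/a_n = (n + 1)^4/(8*n^4)
Take the limit as n -> infinity: L = 1/8.
Since L = 1/8 < 1, the ratio test implies the series converges.

converges


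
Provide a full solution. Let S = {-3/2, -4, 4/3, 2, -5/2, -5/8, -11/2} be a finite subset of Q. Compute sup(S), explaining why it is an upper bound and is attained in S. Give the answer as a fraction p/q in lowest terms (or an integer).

S is finite, so sup(S) = max(S).
Sorted decreasing:
2, 4/3, -5/8, -3/2, -5/2, -4, -11/2
The extremum is 2.
For every x in S, x <= 2. And 2 is in S, so it is attained.
Therefore sup(S) = 2.

2


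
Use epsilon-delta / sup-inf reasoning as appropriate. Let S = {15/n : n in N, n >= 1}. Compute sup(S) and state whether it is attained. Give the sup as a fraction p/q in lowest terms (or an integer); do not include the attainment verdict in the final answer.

Analysis:
- Values: 15, 15/2, 5, 15/4, ... strictly decreasing.
- The maximum is 15 (n=1); sup = 15 (attained).
- The set is bounded below by 0; 15/n -> 0 so 0 is the greatest lower bound.
- 0 is not in the set, so inf = 0 is not attained.
Conclusion: sup(S) = 15, attained in S.

15


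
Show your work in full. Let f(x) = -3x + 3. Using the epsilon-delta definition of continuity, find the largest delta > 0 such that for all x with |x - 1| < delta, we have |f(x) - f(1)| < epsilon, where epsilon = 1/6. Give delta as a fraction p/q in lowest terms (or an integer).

We compute f(1) = -3*(1) + 3 = 0.
|f(x) - f(1)| = |-3x + 3 - (0)| = |-3(x - 1)| = 3|x - 1|.
We need 3|x - 1| < 1/6, i.e. |x - 1| < 1/6 / 3 = 1/18.
So any delta <= 1/18 works. Conversely, if delta > 1/18, then x = 1 + 1/18 satisfies |x - 1| = 1/18 < delta but |f(x) - f(1)| = 3 * 1/18 = 1/6, which is not < 1/6; so no larger delta works.
Hence the largest such delta is 1/18.

1/18


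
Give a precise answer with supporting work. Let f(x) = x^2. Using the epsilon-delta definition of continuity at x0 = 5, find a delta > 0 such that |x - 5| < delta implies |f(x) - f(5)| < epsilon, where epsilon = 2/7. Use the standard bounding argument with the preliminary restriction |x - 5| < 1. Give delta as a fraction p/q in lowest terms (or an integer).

Factor: |x^2 - (5)^2| = |x - 5| * |x + 5|.
Impose |x - 5| < 1 first. Then |x + 5| = |(x - 5) + 2*(5)| <= |x - 5| + 2*|5| < 1 + 10 = 11.
So |x^2 - (5)^2| < delta * 11.
We need delta * 11 <= 2/7, i.e. delta <= 2/7/11 = 2/77.
Since 2/77 < 1, this is tighter than 1; take delta = 2/77.
So delta = 2/77 works.

2/77


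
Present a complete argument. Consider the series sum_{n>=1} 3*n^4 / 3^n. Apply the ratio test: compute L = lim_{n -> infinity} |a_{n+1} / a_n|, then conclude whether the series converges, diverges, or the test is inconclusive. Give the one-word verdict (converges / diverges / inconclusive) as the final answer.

Let a_n denote the general term. Form the ratio a_{n+1}/a_n and simplify:
a_{n+1}/a_n = (n + 1)^4/(3*n^4)
Take the limit as n -> infinity: L = 1/3.
Since L = 1/3 < 1, the ratio test implies the series converges.

converges


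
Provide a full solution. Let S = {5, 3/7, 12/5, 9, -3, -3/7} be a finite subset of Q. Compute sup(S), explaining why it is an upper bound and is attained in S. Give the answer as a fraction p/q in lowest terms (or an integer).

S is finite, so sup(S) = max(S).
Sorted decreasing:
9, 5, 12/5, 3/7, -3/7, -3
The extremum is 9.
For every x in S, x <= 9. And 9 is in S, so it is attained.
Therefore sup(S) = 9.

9
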